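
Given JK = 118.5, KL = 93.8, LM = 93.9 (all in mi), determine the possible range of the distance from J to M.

0 ≤ JM ≤ 306.2 mi

The maximum is all hops collinear in one direction: 118.5 + 93.8 + 93.9 = 306.2.
The longest hop is 118.5; the others sum to 187.7. Since 118.5 ≤ 187.7, the path can fold back on itself completely, so the minimum distance is 0.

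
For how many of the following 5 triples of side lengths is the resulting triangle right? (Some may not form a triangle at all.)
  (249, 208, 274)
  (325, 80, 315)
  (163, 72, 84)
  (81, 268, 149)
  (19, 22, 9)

1

(249,208,274): 208²+249² = 105265 > 75076 = 274² → acute
(325,80,315): 80²+315² = 105625 = 325² → right
(163,72,84): 72+84 ≤ 163, not a triangle
(81,268,149): 81+149 ≤ 268, not a triangle
(19,22,9): 9²+19² = 442 < 484 = 22² → obtuse
1 of the 5 is right.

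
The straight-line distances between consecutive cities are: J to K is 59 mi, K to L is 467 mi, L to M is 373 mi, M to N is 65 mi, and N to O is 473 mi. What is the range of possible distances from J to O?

0 ≤ JO ≤ 1437 mi

The maximum is all hops collinear in one direction: 59 + 467 + 373 + 65 + 473 = 1437.
The longest hop is 473; the others sum to 964. Since 473 ≤ 964, the path can fold back on itself completely, so the minimum distance is 0.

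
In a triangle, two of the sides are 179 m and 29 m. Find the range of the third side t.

150 < t < 208

By the triangle inequality, t must be less than 179 + 29 = 208 and greater than |179 − 29| = 150.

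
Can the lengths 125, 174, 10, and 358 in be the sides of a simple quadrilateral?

No

For a quadrilateral, each side must be shorter than the sum of the others.
Here the longest side is 358, but the remaining 3 sides sum to only 309.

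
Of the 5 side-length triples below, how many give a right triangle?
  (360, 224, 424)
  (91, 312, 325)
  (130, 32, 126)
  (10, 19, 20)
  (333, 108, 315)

(360,224,424): 224²+360² = 179776 = 424² → right
(91,312,325): 91²+312² = 105625 = 325² → right
(130,32,126): 32²+126² = 16900 = 130² → right
(10,19,20): 10²+19² = 461 > 400 = 20² → acute
(333,108,315): 108²+315² = 110889 = 333² → right
4 of the 5 are right.

4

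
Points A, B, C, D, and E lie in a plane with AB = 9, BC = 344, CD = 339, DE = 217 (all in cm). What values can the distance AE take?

The maximum is all hops collinear in one direction: 9 + 344 + 339 + 217 = 909.
The longest hop is 344; the others sum to 565. Since 344 ≤ 565, the path can fold back on itself completely, so the minimum distance is 0.

0 ≤ AE ≤ 909 cm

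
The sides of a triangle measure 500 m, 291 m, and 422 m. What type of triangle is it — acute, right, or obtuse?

Compare the square of the longest side to the sum of squares of the other two: 291² + 422² = 262765 > 250000 = 500².

acute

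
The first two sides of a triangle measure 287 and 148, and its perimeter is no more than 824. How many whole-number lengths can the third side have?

Triangle inequality: 139 < x < 435. Perimeter ≤ 824 gives x ≤ 824 − 287 − 148 = 389.
So 139 < x ≤ 389; integers 140 through 389: 250 values.

250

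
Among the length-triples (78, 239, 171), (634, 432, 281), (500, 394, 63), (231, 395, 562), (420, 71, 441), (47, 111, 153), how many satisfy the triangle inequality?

(78,171,239): 78+171 > 239 → valid
(281,432,634): 281+432 > 634 → valid
(63,394,500): 63+394 ≤ 500 → not valid
(231,395,562): 231+395 > 562 → valid
(71,420,441): 71+420 > 441 → valid
(47,111,153): 47+111 > 153 → valid
5 of the 6 triples form a triangle.

5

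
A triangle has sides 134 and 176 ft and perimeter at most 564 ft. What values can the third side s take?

Triangle inequality alone gives 42 < s < 310.
The perimeter condition gives s ≤ 564 − 134 − 176 = 254.
Intersecting the two: 42 < s ≤ 254.

42 < s ≤ 254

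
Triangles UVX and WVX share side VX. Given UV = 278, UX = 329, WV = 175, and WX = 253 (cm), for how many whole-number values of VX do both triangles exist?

From triangle UVX: 51 < VX < 607.
From triangle WVX: 78 < VX < 428.
Intersection: 78 < VX < 428, so integers 79 through 427: 349 values.

349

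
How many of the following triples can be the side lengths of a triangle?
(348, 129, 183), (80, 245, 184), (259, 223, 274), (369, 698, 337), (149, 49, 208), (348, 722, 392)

4

(129,183,348): 129+183 ≤ 348 → not valid
(80,184,245): 80+184 > 245 → valid
(223,259,274): 223+259 > 274 → valid
(337,369,698): 337+369 > 698 → valid
(49,149,208): 49+149 ≤ 208 → not valid
(348,392,722): 348+392 > 722 → valid
4 of the 6 triples form a triangle.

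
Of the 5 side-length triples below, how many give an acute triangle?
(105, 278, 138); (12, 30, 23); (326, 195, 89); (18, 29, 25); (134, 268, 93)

1

(105,278,138): 105+138 ≤ 278, not a triangle
(12,30,23): 12²+23² = 673 < 900 = 30² → obtuse
(326,195,89): 89+195 ≤ 326, not a triangle
(18,29,25): 18²+25² = 949 > 841 = 29² → acute
(134,268,93): 93+134 ≤ 268, not a triangle
1 of the 5 is acute.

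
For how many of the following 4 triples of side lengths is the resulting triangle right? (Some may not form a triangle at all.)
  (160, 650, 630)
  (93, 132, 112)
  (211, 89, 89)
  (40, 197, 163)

(160,650,630): 160²+630² = 422500 = 650² → right
(93,132,112): 93²+112² = 21193 > 17424 = 132² → acute
(211,89,89): 89+89 ≤ 211, not a triangle
(40,197,163): 40²+163² = 28169 < 38809 = 197² → obtuse
1 of the 4 is right.

1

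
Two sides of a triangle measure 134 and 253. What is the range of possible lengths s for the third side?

119 < s < 387

By the triangle inequality, s must be less than 134 + 253 = 387 and greater than |134 − 253| = 119.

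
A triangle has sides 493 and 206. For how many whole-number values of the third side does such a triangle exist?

411

The third side lies in the open interval (287, 699).
Integers from 288 to 698 inclusive: 698 − 288 + 1 = 411.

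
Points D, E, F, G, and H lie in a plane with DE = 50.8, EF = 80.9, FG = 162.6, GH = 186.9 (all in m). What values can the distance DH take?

The maximum is all hops collinear in one direction: 50.8 + 80.9 + 162.6 + 186.9 = 481.2.
The longest hop is 186.9; the others sum to 294.3. Since 186.9 ≤ 294.3, the path can fold back on itself completely, so the minimum distance is 0.

0 ≤ DH ≤ 481.2 m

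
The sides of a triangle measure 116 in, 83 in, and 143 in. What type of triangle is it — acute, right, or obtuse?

obtuse

Compare the square of the longest side to the sum of squares of the other two: 83² + 116² = 20345 < 20449 = 143².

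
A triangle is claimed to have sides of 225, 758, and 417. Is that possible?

The longest side is 758, but the other two sum to only 642.
642 < 758, so the triangle inequality fails.

No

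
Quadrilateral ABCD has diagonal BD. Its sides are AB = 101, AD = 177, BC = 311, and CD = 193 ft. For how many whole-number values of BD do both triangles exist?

From triangle ABD: 76 < BD < 278.
From triangle CBD: 118 < BD < 504.
Intersection: 118 < BD < 278, so integers 119 through 277: 159 values.

159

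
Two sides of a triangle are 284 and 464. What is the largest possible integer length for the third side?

The third side must be strictly less than 284 + 464 = 748.
The largest integer below 748 is 747.

747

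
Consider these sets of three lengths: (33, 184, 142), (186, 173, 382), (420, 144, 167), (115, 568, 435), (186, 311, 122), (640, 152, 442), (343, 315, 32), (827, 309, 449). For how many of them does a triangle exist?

1

(33,142,184): 33+142 ≤ 184 → not valid
(173,186,382): 173+186 ≤ 382 → not valid
(144,167,420): 144+167 ≤ 420 → not valid
(115,435,568): 115+435 ≤ 568 → not valid
(122,186,311): 122+186 ≤ 311 → not valid
(152,442,640): 152+442 ≤ 640 → not valid
(32,315,343): 32+315 > 343 → valid
(309,449,827): 309+449 ≤ 827 → not valid
1 of the 8 triples forms a triangle.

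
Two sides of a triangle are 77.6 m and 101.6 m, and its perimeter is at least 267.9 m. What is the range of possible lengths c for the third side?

88.7 ≤ c < 179.2 m

Triangle inequality alone gives 24.0 < c < 179.2.
The perimeter condition gives c ≥ 267.9 − 77.6 − 101.6 = 88.7.
Intersecting the two: 88.7 ≤ c < 179.2.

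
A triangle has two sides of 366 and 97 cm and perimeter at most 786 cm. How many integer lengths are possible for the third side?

Triangle inequality: 269 < x < 463. Perimeter ≤ 786 gives x ≤ 786 − 366 − 97 = 323.
So 269 < x ≤ 323; integers 270 through 323: 54 values.

54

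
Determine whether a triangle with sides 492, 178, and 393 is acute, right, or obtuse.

Compare the square of the longest side to the sum of squares of the other two: 178² + 393² = 186133 < 242064 = 492².

obtuse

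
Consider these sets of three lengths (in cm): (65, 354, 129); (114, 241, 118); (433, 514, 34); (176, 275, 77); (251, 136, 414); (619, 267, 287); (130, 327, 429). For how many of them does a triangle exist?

(65,129,354): 65+129 ≤ 354 → not valid
(114,118,241): 114+118 ≤ 241 → not valid
(34,433,514): 34+433 ≤ 514 → not valid
(77,176,275): 77+176 ≤ 275 → not valid
(136,251,414): 136+251 ≤ 414 → not valid
(267,287,619): 267+287 ≤ 619 → not valid
(130,327,429): 130+327 > 429 → valid
1 of the 7 triples forms a triangle.

1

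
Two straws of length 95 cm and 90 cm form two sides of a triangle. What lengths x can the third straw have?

5 < x < 185

By the triangle inequality, x must be less than 95 + 90 = 185 and greater than |95 − 90| = 5.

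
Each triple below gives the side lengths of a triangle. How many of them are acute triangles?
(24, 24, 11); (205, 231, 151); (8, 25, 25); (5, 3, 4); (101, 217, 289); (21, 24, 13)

4

(24,24,11): 11²+24² = 697 > 576 = 24² → acute
(205,231,151): 151²+205² = 64826 > 53361 = 231² → acute
(8,25,25): 8²+25² = 689 > 625 = 25² → acute
(5,3,4): 3²+4² = 25 = 5² → right
(101,217,289): 101²+217² = 57290 < 83521 = 289² → obtuse
(21,24,13): 13²+21² = 610 > 576 = 24² → acute
4 of the 6 are acute.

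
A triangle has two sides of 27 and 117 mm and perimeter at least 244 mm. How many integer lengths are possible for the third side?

44

Triangle inequality: 90 < x < 144. Perimeter ≥ 244 gives x ≥ 244 − 27 − 117 = 100.
So 100 ≤ x < 144; integers 100 through 143: 44 values.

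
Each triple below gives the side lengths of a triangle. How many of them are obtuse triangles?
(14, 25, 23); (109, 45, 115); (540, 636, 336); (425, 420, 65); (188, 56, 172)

(14,25,23): 14²+23² = 725 > 625 = 25² → acute
(109,45,115): 45²+109² = 13906 > 13225 = 115² → acute
(540,636,336): 336²+540² = 404496 = 636² → right
(425,420,65): 65²+420² = 180625 = 425² → right
(188,56,172): 56²+172² = 32720 < 35344 = 188² → obtuse
1 of the 5 is obtuse.

1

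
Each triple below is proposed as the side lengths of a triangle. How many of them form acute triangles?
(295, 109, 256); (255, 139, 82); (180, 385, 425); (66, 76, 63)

1

(295,109,256): 109²+256² = 77417 < 87025 = 295² → obtuse
(255,139,82): 82+139 ≤ 255, not a triangle
(180,385,425): 180²+385² = 180625 = 425² → right
(66,76,63): 63²+66² = 8325 > 5776 = 76² → acute
1 of the 4 is acute.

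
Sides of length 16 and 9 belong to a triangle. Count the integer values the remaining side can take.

17

The third side lies in the open interval (7, 25).
Integers from 8 to 24 inclusive: 24 − 8 + 1 = 17.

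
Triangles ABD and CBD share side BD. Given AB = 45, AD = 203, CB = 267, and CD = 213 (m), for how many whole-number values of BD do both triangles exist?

89

From triangle ABD: 158 < BD < 248.
From triangle CBD: 54 < BD < 480.
Intersection: 158 < BD < 248, so integers 159 through 247: 89 values.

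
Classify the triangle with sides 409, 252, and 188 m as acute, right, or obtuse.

obtuse

Compare the square of the longest side to the sum of squares of the other two: 188² + 252² = 98848 < 167281 = 409².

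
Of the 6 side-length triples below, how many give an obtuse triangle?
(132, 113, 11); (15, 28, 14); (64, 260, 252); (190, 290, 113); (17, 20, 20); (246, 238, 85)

(132,113,11): 11+113 ≤ 132, not a triangle
(15,28,14): 14²+15² = 421 < 784 = 28² → obtuse
(64,260,252): 64²+252² = 67600 = 260² → right
(190,290,113): 113²+190² = 48869 < 84100 = 290² → obtuse
(17,20,20): 17²+20² = 689 > 400 = 20² → acute
(246,238,85): 85²+238² = 63869 > 60516 = 246² → acute
2 of the 6 are obtuse.

2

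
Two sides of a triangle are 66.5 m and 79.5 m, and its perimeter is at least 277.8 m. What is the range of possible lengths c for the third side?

Triangle inequality alone gives 13.0 < c < 146.0.
The perimeter condition gives c ≥ 277.8 − 66.5 − 79.5 = 131.8.
Intersecting the two: 131.8 ≤ c < 146.0.

131.8 ≤ c < 146.0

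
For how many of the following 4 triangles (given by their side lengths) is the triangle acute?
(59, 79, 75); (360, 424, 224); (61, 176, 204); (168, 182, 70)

1

(59,79,75): 59²+75² = 9106 > 6241 = 79² → acute
(360,424,224): 224²+360² = 179776 = 424² → right
(61,176,204): 61²+176² = 34697 < 41616 = 204² → obtuse
(168,182,70): 70²+168² = 33124 = 182² → right
1 of the 4 is acute.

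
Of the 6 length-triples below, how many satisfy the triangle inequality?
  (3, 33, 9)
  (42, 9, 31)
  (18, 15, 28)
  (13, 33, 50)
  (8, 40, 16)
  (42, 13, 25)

1

(3,9,33): 3+9 ≤ 33 → not valid
(9,31,42): 9+31 ≤ 42 → not valid
(15,18,28): 15+18 > 28 → valid
(13,33,50): 13+33 ≤ 50 → not valid
(8,16,40): 8+16 ≤ 40 → not valid
(13,25,42): 13+25 ≤ 42 → not valid
1 of the 6 triples forms a triangle.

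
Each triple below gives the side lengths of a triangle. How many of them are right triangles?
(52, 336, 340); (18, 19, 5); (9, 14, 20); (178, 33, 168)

1

(52,336,340): 52²+336² = 115600 = 340² → right
(18,19,5): 5²+18² = 349 < 361 = 19² → obtuse
(9,14,20): 9²+14² = 277 < 400 = 20² → obtuse
(178,33,168): 33²+168² = 29313 < 31684 = 178² → obtuse
1 of the 4 is right.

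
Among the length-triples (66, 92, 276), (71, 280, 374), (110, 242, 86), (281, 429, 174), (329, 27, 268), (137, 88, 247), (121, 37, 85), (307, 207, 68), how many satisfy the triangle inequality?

2

(66,92,276): 66+92 ≤ 276 → not valid
(71,280,374): 71+280 ≤ 374 → not valid
(86,110,242): 86+110 ≤ 242 → not valid
(174,281,429): 174+281 > 429 → valid
(27,268,329): 27+268 ≤ 329 → not valid
(88,137,247): 88+137 ≤ 247 → not valid
(37,85,121): 37+85 > 121 → valid
(68,207,307): 68+207 ≤ 307 → not valid
2 of the 8 triples form a triangle.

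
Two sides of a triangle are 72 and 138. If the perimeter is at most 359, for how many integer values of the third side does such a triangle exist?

Triangle inequality: 66 < x < 210. Perimeter ≤ 359 gives x ≤ 359 − 72 − 138 = 149.
So 66 < x ≤ 149; integers 67 through 149: 83 values.

83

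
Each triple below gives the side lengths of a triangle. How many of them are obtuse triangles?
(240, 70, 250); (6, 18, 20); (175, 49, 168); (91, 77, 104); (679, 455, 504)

(240,70,250): 70²+240² = 62500 = 250² → right
(6,18,20): 6²+18² = 360 < 400 = 20² → obtuse
(175,49,168): 49²+168² = 30625 = 175² → right
(91,77,104): 77²+91² = 14210 > 10816 = 104² → acute
(679,455,504): 455²+504² = 461041 = 679² → right
1 of the 5 is obtuse.

1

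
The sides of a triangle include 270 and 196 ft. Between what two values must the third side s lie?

74 < s < 466 (ft)

By the triangle inequality, s must be less than 270 + 196 = 466 and greater than |270 − 196| = 74.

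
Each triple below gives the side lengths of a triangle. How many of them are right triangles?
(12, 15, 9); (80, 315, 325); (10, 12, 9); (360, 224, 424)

(12,15,9): 9²+12² = 225 = 15² → right
(80,315,325): 80²+315² = 105625 = 325² → right
(10,12,9): 9²+10² = 181 > 144 = 12² → acute
(360,224,424): 224²+360² = 179776 = 424² → right
3 of the 4 are right.

3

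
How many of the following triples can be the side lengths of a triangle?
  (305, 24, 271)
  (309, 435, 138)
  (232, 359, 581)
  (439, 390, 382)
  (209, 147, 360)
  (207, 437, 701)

(24,271,305): 24+271 ≤ 305 → not valid
(138,309,435): 138+309 > 435 → valid
(232,359,581): 232+359 > 581 → valid
(382,390,439): 382+390 > 439 → valid
(147,209,360): 147+209 ≤ 360 → not valid
(207,437,701): 207+437 ≤ 701 → not valid
3 of the 6 triples form a triangle.

3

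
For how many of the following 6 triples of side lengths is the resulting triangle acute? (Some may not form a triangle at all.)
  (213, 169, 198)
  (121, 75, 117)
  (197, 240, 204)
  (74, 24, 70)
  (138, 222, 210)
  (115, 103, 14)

(213,169,198): 169²+198² = 67765 > 45369 = 213² → acute
(121,75,117): 75²+117² = 19314 > 14641 = 121² → acute
(197,240,204): 197²+204² = 80425 > 57600 = 240² → acute
(74,24,70): 24²+70² = 5476 = 74² → right
(138,222,210): 138²+210² = 63144 > 49284 = 222² → acute
(115,103,14): 14²+103² = 10805 < 13225 = 115² → obtuse
4 of the 6 are acute.

4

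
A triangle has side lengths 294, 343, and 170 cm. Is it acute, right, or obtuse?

obtuse

Compare the square of the longest side to the sum of squares of the other two: 170² + 294² = 115336 < 117649 = 343².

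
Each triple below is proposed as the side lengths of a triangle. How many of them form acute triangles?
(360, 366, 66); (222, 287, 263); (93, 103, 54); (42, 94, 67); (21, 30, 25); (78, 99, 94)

4

(360,366,66): 66²+360² = 133956 = 366² → right
(222,287,263): 222²+263² = 118453 > 82369 = 287² → acute
(93,103,54): 54²+93² = 11565 > 10609 = 103² → acute
(42,94,67): 42²+67² = 6253 < 8836 = 94² → obtuse
(21,30,25): 21²+25² = 1066 > 900 = 30² → acute
(78,99,94): 78²+94² = 14920 > 9801 = 99² → acute
4 of the 6 are acute.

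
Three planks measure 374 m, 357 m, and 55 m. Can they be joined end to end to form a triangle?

The longest side is 374, and the other two sum to 412.
Since 412 > 374, the triangle inequality holds.

Yes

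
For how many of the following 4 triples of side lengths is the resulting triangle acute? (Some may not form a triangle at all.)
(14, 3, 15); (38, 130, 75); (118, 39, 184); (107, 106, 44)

(14,3,15): 3²+14² = 205 < 225 = 15² → obtuse
(38,130,75): 38+75 ≤ 130, not a triangle
(118,39,184): 39+118 ≤ 184, not a triangle
(107,106,44): 44²+106² = 13172 > 11449 = 107² → acute
1 of the 4 is acute.

1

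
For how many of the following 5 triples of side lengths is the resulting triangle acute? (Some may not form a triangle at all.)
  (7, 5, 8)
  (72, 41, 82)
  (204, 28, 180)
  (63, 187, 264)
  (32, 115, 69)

(7,5,8): 5²+7² = 74 > 64 = 8² → acute
(72,41,82): 41²+72² = 6865 > 6724 = 82² → acute
(204,28,180): 28²+180² = 33184 < 41616 = 204² → obtuse
(63,187,264): 63+187 ≤ 264, not a triangle
(32,115,69): 32+69 ≤ 115, not a triangle
2 of the 5 are acute.

2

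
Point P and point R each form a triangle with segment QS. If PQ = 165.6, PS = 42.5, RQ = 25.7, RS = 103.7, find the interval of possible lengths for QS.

123.1 < QS < 129.4

From triangle PQS: |165.6 − 42.5| < QS < 165.6 + 42.5, i.e. 123.1 < QS < 208.1.
From triangle RQS: 78.0 < QS < 129.4.
Both must hold, so QS lies in the intersection.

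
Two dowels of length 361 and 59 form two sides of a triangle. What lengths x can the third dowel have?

By the triangle inequality, x must be less than 361 + 59 = 420 and greater than |361 − 59| = 302.

302 < x < 420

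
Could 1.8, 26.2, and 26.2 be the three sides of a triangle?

Yes

The longest side is 26.2, and the other two sum to 28.0.
Since 28.0 > 26.2, the triangle inequality holds.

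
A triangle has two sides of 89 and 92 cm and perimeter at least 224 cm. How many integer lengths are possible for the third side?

Triangle inequality: 3 < x < 181. Perimeter ≥ 224 gives x ≥ 224 − 89 − 92 = 43.
So 43 ≤ x < 181; integers 43 through 180: 138 values.

138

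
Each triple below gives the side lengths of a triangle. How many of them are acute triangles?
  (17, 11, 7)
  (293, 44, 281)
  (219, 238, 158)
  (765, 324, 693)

(17,11,7): 7²+11² = 170 < 289 = 17² → obtuse
(293,44,281): 44²+281² = 80897 < 85849 = 293² → obtuse
(219,238,158): 158²+219² = 72925 > 56644 = 238² → acute
(765,324,693): 324²+693² = 585225 = 765² → right
1 of the 4 is acute.

1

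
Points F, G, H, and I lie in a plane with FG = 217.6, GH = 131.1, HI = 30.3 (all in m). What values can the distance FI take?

The maximum is all hops collinear in one direction: 217.6 + 131.1 + 30.3 = 379.0.
The longest hop is 217.6; the others sum to 161.4. Folding the others back against it leaves at least 217.6 − 161.4 = 56.2.

56.2 ≤ FI ≤ 379.0 m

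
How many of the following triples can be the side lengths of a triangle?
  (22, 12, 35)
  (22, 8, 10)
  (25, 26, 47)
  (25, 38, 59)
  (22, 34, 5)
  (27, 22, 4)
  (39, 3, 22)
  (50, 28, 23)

(12,22,35): 12+22 ≤ 35 → not valid
(8,10,22): 8+10 ≤ 22 → not valid
(25,26,47): 25+26 > 47 → valid
(25,38,59): 25+38 > 59 → valid
(5,22,34): 5+22 ≤ 34 → not valid
(4,22,27): 4+22 ≤ 27 → not valid
(3,22,39): 3+22 ≤ 39 → not valid
(23,28,50): 23+28 > 50 → valid
3 of the 8 triples form a triangle.

3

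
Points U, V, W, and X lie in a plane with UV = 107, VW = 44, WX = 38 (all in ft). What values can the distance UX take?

25 ≤ UX ≤ 189 ft

The maximum is all hops collinear in one direction: 107 + 44 + 38 = 189.
The longest hop is 107; the others sum to 82. Folding the others back against it leaves at least 107 − 82 = 25.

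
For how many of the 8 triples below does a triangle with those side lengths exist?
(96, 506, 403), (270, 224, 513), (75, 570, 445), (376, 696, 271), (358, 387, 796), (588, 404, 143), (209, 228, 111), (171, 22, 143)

1

(96,403,506): 96+403 ≤ 506 → not valid
(224,270,513): 224+270 ≤ 513 → not valid
(75,445,570): 75+445 ≤ 570 → not valid
(271,376,696): 271+376 ≤ 696 → not valid
(358,387,796): 358+387 ≤ 796 → not valid
(143,404,588): 143+404 ≤ 588 → not valid
(111,209,228): 111+209 > 228 → valid
(22,143,171): 22+143 ≤ 171 → not valid
1 of the 8 triples forms a triangle.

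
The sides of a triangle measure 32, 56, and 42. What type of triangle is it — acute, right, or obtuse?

Compare the square of the longest side to the sum of squares of the other two: 32² + 42² = 2788 < 3136 = 56².

obtuse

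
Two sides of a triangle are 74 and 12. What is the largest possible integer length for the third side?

85

The third side must be strictly less than 74 + 12 = 86.
The largest integer below 86 is 85.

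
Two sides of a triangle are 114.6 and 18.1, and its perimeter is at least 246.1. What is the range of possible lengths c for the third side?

113.4 ≤ c < 132.7

Triangle inequality alone gives 96.5 < c < 132.7.
The perimeter condition gives c ≥ 246.1 − 114.6 − 18.1 = 113.4.
Intersecting the two: 113.4 ≤ c < 132.7.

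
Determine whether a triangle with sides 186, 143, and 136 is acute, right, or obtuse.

acute

Compare the square of the longest side to the sum of squares of the other two: 136² + 143² = 38945 > 34596 = 186².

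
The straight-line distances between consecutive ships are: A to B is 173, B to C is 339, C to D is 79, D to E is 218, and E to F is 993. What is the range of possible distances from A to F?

184 ≤ AF ≤ 1802

The maximum is all hops collinear in one direction: 173 + 339 + 79 + 218 + 993 = 1802.
The longest hop is 993; the others sum to 809. Folding the others back against it leaves at least 993 − 809 = 184.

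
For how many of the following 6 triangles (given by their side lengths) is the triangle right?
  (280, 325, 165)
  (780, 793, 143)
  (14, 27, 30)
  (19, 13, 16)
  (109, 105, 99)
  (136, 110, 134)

(280,325,165): 165²+280² = 105625 = 325² → right
(780,793,143): 143²+780² = 628849 = 793² → right
(14,27,30): 14²+27² = 925 > 900 = 30² → acute
(19,13,16): 13²+16² = 425 > 361 = 19² → acute
(109,105,99): 99²+105² = 20826 > 11881 = 109² → acute
(136,110,134): 110²+134² = 30056 > 18496 = 136² → acute
2 of the 6 are right.

2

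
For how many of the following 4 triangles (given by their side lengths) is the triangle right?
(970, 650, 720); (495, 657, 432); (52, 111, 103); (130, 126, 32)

3

(970,650,720): 650²+720² = 940900 = 970² → right
(495,657,432): 432²+495² = 431649 = 657² → right
(52,111,103): 52²+103² = 13313 > 12321 = 111² → acute
(130,126,32): 32²+126² = 16900 = 130² → right
3 of the 4 are right.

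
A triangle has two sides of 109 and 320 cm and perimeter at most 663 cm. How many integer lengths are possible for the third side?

23

Triangle inequality: 211 < x < 429. Perimeter ≤ 663 gives x ≤ 663 − 109 − 320 = 234.
So 211 < x ≤ 234; integers 212 through 234: 23 values.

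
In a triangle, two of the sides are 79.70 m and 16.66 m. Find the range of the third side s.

By the triangle inequality, s must be less than 79.70 + 16.66 = 96.36 and greater than |79.70 − 16.66| = 63.04.

63.04 < s < 96.36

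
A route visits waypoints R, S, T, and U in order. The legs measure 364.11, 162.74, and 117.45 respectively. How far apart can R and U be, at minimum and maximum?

The maximum is all hops collinear in one direction: 364.11 + 162.74 + 117.45 = 644.30.
The longest hop is 364.11; the others sum to 280.19. Folding the others back against it leaves at least 364.11 − 280.19 = 83.92.

83.92 ≤ RU ≤ 644.30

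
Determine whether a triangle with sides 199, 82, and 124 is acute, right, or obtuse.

Compare the square of the longest side to the sum of squares of the other two: 82² + 124² = 22100 < 39601 = 199².

obtuse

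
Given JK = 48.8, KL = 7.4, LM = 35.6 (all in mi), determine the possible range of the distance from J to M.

The maximum is all hops collinear in one direction: 48.8 + 7.4 + 35.6 = 91.8.
The longest hop is 48.8; the others sum to 43.0. Folding the others back against it leaves at least 48.8 − 43.0 = 5.8.

5.8 ≤ JM ≤ 91.8 mi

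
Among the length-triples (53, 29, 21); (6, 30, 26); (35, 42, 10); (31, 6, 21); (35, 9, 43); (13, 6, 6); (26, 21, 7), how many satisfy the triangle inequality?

(21,29,53): 21+29 ≤ 53 → not valid
(6,26,30): 6+26 > 30 → valid
(10,35,42): 10+35 > 42 → valid
(6,21,31): 6+21 ≤ 31 → not valid
(9,35,43): 9+35 > 43 → valid
(6,6,13): 6+6 ≤ 13 → not valid
(7,21,26): 7+21 > 26 → valid
4 of the 7 triples form a triangle.

4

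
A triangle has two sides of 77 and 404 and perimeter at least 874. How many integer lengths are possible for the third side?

88

Triangle inequality: 327 < x < 481. Perimeter ≥ 874 gives x ≥ 874 − 77 − 404 = 393.
So 393 ≤ x < 481; integers 393 through 480: 88 values.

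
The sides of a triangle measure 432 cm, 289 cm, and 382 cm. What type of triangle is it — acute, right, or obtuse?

Compare the square of the longest side to the sum of squares of the other two: 289² + 382² = 229445 > 186624 = 432².

acute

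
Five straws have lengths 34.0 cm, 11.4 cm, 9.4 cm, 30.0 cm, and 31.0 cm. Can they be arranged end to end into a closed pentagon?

A pentagon exists iff every side is shorter than the sum of the others — equivalently, the longest side is less than the sum of the rest.
Longest side 34.0 < 81.8 (sum of the remaining 4), so yes.

Yes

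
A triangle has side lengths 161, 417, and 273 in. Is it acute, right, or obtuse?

obtuse

Compare the square of the longest side to the sum of squares of the other two: 161² + 273² = 100450 < 173889 = 417².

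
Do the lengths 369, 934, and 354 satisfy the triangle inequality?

The longest side is 934, but the other two sum to only 723.
723 < 934, so the triangle inequality fails.

No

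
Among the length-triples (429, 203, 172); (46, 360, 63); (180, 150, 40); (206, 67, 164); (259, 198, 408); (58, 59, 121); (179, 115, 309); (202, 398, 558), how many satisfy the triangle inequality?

(172,203,429): 172+203 ≤ 429 → not valid
(46,63,360): 46+63 ≤ 360 → not valid
(40,150,180): 40+150 > 180 → valid
(67,164,206): 67+164 > 206 → valid
(198,259,408): 198+259 > 408 → valid
(58,59,121): 58+59 ≤ 121 → not valid
(115,179,309): 115+179 ≤ 309 → not valid
(202,398,558): 202+398 > 558 → valid
4 of the 8 triples form a triangle.

4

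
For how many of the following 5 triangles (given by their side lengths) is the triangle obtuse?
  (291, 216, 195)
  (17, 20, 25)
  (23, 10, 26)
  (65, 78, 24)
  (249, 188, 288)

2

(291,216,195): 195²+216² = 84681 = 291² → right
(17,20,25): 17²+20² = 689 > 625 = 25² → acute
(23,10,26): 10²+23² = 629 < 676 = 26² → obtuse
(65,78,24): 24²+65² = 4801 < 6084 = 78² → obtuse
(249,188,288): 188²+249² = 97345 > 82944 = 288² → acute
2 of the 5 are obtuse.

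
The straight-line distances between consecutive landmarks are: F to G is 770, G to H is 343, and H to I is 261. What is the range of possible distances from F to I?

The maximum is all hops collinear in one direction: 770 + 343 + 261 = 1374.
The longest hop is 770; the others sum to 604. Folding the others back against it leaves at least 770 − 604 = 166.

166 ≤ FI ≤ 1374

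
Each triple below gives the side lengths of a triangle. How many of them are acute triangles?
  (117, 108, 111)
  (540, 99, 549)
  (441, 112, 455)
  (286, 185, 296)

(117,108,111): 108²+111² = 23985 > 13689 = 117² → acute
(540,99,549): 99²+540² = 301401 = 549² → right
(441,112,455): 112²+441² = 207025 = 455² → right
(286,185,296): 185²+286² = 116021 > 87616 = 296² → acute
2 of the 4 are acute.

2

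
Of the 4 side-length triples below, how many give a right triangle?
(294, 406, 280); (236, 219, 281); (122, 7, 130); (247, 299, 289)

1

(294,406,280): 280²+294² = 164836 = 406² → right
(236,219,281): 219²+236² = 103657 > 78961 = 281² → acute
(122,7,130): 7+122 ≤ 130, not a triangle
(247,299,289): 247²+289² = 144530 > 89401 = 299² → acute
1 of the 4 is right.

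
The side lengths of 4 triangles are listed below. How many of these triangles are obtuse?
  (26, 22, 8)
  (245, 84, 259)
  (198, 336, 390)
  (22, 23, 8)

1

(26,22,8): 8²+22² = 548 < 676 = 26² → obtuse
(245,84,259): 84²+245² = 67081 = 259² → right
(198,336,390): 198²+336² = 152100 = 390² → right
(22,23,8): 8²+22² = 548 > 529 = 23² → acute
1 of the 4 is obtuse.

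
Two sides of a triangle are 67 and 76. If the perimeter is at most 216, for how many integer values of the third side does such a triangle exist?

Triangle inequality: 9 < x < 143. Perimeter ≤ 216 gives x ≤ 216 − 67 − 76 = 73.
So 9 < x ≤ 73; integers 10 through 73: 64 values.

64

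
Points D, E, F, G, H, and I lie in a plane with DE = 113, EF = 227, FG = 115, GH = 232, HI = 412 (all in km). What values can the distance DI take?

The maximum is all hops collinear in one direction: 113 + 227 + 115 + 232 + 412 = 1099.
The longest hop is 412; the others sum to 687. Since 412 ≤ 687, the path can fold back on itself completely, so the minimum distance is 0.

0 ≤ DI ≤ 1099 km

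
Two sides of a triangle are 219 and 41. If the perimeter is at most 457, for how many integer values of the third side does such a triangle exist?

Triangle inequality: 178 < x < 260. Perimeter ≤ 457 gives x ≤ 457 − 219 − 41 = 197.
So 178 < x ≤ 197; integers 179 through 197: 19 values.

19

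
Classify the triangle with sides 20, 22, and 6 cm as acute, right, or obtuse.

obtuse

Compare the square of the longest side to the sum of squares of the other two: 6² + 20² = 436 < 484 = 22².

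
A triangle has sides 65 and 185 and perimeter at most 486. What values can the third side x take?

120 < x ≤ 236

Triangle inequality alone gives 120 < x < 250.
The perimeter condition gives x ≤ 486 − 65 − 185 = 236.
Intersecting the two: 120 < x ≤ 236.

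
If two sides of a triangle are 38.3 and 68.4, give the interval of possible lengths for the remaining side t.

By the triangle inequality, t must be less than 38.3 + 68.4 = 106.7 and greater than |38.3 − 68.4| = 30.1.

30.1 < t < 106.7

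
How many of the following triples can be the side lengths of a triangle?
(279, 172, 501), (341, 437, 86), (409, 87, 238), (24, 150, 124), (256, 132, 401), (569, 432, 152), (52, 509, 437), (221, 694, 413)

(172,279,501): 172+279 ≤ 501 → not valid
(86,341,437): 86+341 ≤ 437 → not valid
(87,238,409): 87+238 ≤ 409 → not valid
(24,124,150): 24+124 ≤ 150 → not valid
(132,256,401): 132+256 ≤ 401 → not valid
(152,432,569): 152+432 > 569 → valid
(52,437,509): 52+437 ≤ 509 → not valid
(221,413,694): 221+413 ≤ 694 → not valid
1 of the 8 triples forms a triangle.

1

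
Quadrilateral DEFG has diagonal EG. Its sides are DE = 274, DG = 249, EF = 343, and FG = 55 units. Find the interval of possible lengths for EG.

288 < EG < 398

From triangle DEG: |274 − 249| < EG < 274 + 249, i.e. 25 < EG < 523.
From triangle FEG: 288 < EG < 398.
Both must hold, so EG lies in the intersection.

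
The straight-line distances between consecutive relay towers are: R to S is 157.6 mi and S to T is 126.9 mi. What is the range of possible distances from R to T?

30.7 ≤ RT ≤ 284.5 mi

By the triangle inequality, |157.6 − 126.9| ≤ RT ≤ 157.6 + 126.9.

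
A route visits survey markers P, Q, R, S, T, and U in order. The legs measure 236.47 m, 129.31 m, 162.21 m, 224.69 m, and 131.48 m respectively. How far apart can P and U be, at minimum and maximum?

The maximum is all hops collinear in one direction: 236.47 + 129.31 + 162.21 + 224.69 + 131.48 = 884.16.
The longest hop is 236.47; the others sum to 647.69. Since 236.47 ≤ 647.69, the path can fold back on itself completely, so the minimum distance is 0.

0 ≤ PU ≤ 884.16 m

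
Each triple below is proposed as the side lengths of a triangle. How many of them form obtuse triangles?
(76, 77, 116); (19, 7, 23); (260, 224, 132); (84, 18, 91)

3

(76,77,116): 76²+77² = 11705 < 13456 = 116² → obtuse
(19,7,23): 7²+19² = 410 < 529 = 23² → obtuse
(260,224,132): 132²+224² = 67600 = 260² → right
(84,18,91): 18²+84² = 7380 < 8281 = 91² → obtuse
3 of the 4 are obtuse.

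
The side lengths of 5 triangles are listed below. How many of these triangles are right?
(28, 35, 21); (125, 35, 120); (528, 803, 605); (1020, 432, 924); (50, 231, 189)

(28,35,21): 21²+28² = 1225 = 35² → right
(125,35,120): 35²+120² = 15625 = 125² → right
(528,803,605): 528²+605² = 644809 = 803² → right
(1020,432,924): 432²+924² = 1040400 = 1020² → right
(50,231,189): 50²+189² = 38221 < 53361 = 231² → obtuse
4 of the 5 are right.

4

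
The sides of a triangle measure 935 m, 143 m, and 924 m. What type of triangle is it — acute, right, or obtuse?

Compare the square of the longest side to the sum of squares of the other two: 143² + 924² = 874225 = 935².

right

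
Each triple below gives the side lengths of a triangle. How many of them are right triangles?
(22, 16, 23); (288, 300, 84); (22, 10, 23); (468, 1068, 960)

2

(22,16,23): 16²+22² = 740 > 529 = 23² → acute
(288,300,84): 84²+288² = 90000 = 300² → right
(22,10,23): 10²+22² = 584 > 529 = 23² → acute
(468,1068,960): 468²+960² = 1140624 = 1068² → right
2 of the 4 are right.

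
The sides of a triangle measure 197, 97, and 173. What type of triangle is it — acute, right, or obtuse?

Compare the square of the longest side to the sum of squares of the other two: 97² + 173² = 39338 > 38809 = 197².

acute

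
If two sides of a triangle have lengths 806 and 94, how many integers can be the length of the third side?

187

The third side lies in the open interval (712, 900).
Integers from 713 to 899 inclusive: 899 − 713 + 1 = 187.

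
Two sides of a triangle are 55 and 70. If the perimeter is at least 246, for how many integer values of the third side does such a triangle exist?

Triangle inequality: 15 < x < 125. Perimeter ≥ 246 gives x ≥ 246 − 55 − 70 = 121.
So 121 ≤ x < 125; integers 121 through 124: 4 values.

4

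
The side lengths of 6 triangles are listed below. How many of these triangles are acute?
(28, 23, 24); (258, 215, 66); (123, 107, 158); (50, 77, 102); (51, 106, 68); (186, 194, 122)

3

(28,23,24): 23²+24² = 1105 > 784 = 28² → acute
(258,215,66): 66²+215² = 50581 < 66564 = 258² → obtuse
(123,107,158): 107²+123² = 26578 > 24964 = 158² → acute
(50,77,102): 50²+77² = 8429 < 10404 = 102² → obtuse
(51,106,68): 51²+68² = 7225 < 11236 = 106² → obtuse
(186,194,122): 122²+186² = 49480 > 37636 = 194² → acute
3 of the 6 are acute.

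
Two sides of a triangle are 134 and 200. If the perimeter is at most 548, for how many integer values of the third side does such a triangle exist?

Triangle inequality: 66 < x < 334. Perimeter ≤ 548 gives x ≤ 548 − 134 − 200 = 214.
So 66 < x ≤ 214; integers 67 through 214: 148 values.

148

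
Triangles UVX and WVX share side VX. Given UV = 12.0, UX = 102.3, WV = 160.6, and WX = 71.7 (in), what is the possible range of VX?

90.3 < VX < 114.3

From triangle UVX: |12.0 − 102.3| < VX < 12.0 + 102.3, i.e. 90.3 < VX < 114.3.
From triangle WVX: 88.9 < VX < 232.3.
Both must hold, so VX lies in the intersection.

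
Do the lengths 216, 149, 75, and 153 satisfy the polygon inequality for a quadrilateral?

Yes

A quadrilateral exists iff every side is shorter than the sum of the others — equivalently, the longest side is less than the sum of the rest.
Longest side 216 < 377 (sum of the remaining 3), so yes.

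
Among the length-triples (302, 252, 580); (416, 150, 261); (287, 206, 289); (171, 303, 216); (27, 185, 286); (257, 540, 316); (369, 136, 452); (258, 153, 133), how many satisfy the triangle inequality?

5

(252,302,580): 252+302 ≤ 580 → not valid
(150,261,416): 150+261 ≤ 416 → not valid
(206,287,289): 206+287 > 289 → valid
(171,216,303): 171+216 > 303 → valid
(27,185,286): 27+185 ≤ 286 → not valid
(257,316,540): 257+316 > 540 → valid
(136,369,452): 136+369 > 452 → valid
(133,153,258): 133+153 > 258 → valid
5 of the 8 triples form a triangle.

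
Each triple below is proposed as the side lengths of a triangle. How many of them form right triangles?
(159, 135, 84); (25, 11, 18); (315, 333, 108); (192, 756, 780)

3

(159,135,84): 84²+135² = 25281 = 159² → right
(25,11,18): 11²+18² = 445 < 625 = 25² → obtuse
(315,333,108): 108²+315² = 110889 = 333² → right
(192,756,780): 192²+756² = 608400 = 780² → right
3 of the 4 are right.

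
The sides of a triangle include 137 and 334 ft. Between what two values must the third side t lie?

By the triangle inequality, t must be less than 137 + 334 = 471 and greater than |137 − 334| = 197.

197 < t < 471 (ft)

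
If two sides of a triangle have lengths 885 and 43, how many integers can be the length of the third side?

85

The third side lies in the open interval (842, 928).
Integers from 843 to 927 inclusive: 927 − 843 + 1 = 85.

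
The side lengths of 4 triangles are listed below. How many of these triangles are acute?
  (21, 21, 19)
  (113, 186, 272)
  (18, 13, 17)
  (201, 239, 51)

(21,21,19): 19²+21² = 802 > 441 = 21² → acute
(113,186,272): 113²+186² = 47365 < 73984 = 272² → obtuse
(18,13,17): 13²+17² = 458 > 324 = 18² → acute
(201,239,51): 51²+201² = 43002 < 57121 = 239² → obtuse
2 of the 4 are acute.

2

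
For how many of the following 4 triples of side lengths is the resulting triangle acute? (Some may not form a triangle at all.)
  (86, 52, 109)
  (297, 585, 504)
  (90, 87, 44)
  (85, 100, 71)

(86,52,109): 52²+86² = 10100 < 11881 = 109² → obtuse
(297,585,504): 297²+504² = 342225 = 585² → right
(90,87,44): 44²+87² = 9505 > 8100 = 90² → acute
(85,100,71): 71²+85² = 12266 > 10000 = 100² → acute
2 of the 4 are acute.

2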